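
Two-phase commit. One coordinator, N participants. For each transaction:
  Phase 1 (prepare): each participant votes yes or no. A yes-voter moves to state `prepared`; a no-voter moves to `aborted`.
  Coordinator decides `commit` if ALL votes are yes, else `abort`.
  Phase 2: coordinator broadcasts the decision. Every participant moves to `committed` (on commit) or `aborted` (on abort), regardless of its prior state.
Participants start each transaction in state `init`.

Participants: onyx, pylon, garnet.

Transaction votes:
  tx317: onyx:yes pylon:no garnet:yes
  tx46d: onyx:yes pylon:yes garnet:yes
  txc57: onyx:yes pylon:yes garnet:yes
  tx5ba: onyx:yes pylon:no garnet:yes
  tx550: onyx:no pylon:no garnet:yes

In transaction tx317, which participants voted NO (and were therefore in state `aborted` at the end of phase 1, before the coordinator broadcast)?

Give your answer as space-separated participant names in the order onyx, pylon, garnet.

Txn tx317 phase 1: onyx yes -> prepared; pylon no -> aborted; garnet yes -> prepared

Answer: pylon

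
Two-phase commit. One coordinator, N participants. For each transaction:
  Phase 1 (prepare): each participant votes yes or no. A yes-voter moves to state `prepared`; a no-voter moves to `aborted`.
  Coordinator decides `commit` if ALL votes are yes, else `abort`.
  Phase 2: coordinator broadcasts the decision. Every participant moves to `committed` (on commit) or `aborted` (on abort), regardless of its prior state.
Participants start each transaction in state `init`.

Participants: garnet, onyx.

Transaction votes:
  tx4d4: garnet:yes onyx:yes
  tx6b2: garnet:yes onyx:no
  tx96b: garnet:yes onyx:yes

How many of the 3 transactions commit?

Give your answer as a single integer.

tx4d4: all yes -> commit (commits=1)
tx6b2: no from onyx -> abort (commits=1)
tx96b: all yes -> commit (commits=2)

Answer: 2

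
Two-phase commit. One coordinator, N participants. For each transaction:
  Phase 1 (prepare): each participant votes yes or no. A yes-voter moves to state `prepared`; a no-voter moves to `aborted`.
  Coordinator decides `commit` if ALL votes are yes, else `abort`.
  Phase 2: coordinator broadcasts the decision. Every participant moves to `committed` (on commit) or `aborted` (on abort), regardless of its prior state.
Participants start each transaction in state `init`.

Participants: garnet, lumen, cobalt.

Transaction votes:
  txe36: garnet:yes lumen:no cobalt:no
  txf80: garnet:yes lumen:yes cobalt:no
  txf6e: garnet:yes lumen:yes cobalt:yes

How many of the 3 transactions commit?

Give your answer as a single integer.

Answer: 1

Derivation:
txe36: no from lumen, cobalt -> abort (commits=0)
txf80: no from cobalt -> abort (commits=0)
txf6e: all yes -> commit (commits=1)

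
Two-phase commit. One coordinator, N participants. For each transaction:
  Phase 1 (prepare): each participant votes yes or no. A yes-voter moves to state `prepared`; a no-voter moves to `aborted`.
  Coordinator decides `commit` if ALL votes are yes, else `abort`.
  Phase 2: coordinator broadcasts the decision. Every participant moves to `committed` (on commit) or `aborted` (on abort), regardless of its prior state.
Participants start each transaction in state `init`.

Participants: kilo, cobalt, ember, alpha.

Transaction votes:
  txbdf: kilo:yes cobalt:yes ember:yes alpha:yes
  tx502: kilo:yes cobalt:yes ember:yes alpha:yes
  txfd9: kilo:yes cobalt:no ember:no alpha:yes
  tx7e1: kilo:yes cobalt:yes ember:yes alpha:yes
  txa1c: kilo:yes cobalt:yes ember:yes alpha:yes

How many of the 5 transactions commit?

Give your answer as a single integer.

Answer: 4

Derivation:
txbdf: all yes -> commit (commits=1)
tx502: all yes -> commit (commits=2)
txfd9: no from cobalt, ember -> abort (commits=2)
tx7e1: all yes -> commit (commits=3)
txa1c: all yes -> commit (commits=4)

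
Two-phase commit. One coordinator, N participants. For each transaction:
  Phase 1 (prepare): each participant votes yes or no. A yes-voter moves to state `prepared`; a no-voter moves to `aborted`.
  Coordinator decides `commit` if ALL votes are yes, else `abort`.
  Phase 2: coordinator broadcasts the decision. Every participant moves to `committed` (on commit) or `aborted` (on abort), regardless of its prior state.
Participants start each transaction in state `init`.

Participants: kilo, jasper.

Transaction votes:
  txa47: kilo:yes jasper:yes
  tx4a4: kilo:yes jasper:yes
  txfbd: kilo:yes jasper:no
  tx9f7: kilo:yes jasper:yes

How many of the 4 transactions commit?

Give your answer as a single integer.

Answer: 3

Derivation:
txa47: all yes -> commit (commits=1)
tx4a4: all yes -> commit (commits=2)
txfbd: no from jasper -> abort (commits=2)
tx9f7: all yes -> commit (commits=3)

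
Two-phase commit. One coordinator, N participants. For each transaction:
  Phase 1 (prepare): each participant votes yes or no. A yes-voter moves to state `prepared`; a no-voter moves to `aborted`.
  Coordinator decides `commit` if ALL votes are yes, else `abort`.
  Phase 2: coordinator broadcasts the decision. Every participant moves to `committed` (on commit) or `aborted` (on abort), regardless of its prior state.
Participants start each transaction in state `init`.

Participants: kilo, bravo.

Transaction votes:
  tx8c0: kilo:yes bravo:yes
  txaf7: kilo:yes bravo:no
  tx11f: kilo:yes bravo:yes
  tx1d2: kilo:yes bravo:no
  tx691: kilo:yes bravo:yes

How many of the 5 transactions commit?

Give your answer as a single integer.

Answer: 3

Derivation:
tx8c0: all yes -> commit (commits=1)
txaf7: no from bravo -> abort (commits=1)
tx11f: all yes -> commit (commits=2)
tx1d2: no from bravo -> abort (commits=2)
tx691: all yes -> commit (commits=3)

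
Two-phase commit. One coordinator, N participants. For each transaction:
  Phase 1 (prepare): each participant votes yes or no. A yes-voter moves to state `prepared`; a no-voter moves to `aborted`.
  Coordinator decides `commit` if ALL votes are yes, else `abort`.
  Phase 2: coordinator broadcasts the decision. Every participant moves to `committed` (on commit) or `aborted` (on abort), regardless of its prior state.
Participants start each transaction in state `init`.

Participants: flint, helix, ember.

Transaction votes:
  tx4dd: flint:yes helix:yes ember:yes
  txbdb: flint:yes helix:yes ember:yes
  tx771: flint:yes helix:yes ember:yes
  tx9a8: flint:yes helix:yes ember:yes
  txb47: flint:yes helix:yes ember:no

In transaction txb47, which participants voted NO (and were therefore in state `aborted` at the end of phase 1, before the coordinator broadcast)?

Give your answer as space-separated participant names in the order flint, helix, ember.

Txn txb47 phase 1: flint yes -> prepared; helix yes -> prepared; ember no -> aborted

Answer: ember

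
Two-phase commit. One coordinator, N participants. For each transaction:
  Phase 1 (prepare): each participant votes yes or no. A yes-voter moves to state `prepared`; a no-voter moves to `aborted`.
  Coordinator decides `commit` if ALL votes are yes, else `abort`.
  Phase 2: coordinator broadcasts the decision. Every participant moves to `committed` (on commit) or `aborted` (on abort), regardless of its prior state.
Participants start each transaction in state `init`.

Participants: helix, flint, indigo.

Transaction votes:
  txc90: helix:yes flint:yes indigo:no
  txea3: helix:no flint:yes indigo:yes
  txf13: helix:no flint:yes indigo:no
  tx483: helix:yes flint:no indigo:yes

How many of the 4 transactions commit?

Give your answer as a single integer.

Answer: 0

Derivation:
txc90: no from indigo -> abort (commits=0)
txea3: no from helix -> abort (commits=0)
txf13: no from helix, indigo -> abort (commits=0)
tx483: no from flint -> abort (commits=0)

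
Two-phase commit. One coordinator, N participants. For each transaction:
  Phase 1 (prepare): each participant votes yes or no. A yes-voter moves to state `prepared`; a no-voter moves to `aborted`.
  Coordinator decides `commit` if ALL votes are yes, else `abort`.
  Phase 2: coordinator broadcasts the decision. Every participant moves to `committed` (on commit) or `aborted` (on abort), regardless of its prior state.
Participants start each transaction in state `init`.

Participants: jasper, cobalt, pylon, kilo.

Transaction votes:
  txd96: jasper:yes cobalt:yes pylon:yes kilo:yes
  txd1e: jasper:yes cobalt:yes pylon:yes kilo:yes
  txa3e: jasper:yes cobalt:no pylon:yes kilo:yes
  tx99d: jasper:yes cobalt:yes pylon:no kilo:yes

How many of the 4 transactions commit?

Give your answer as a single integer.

txd96: all yes -> commit (commits=1)
txd1e: all yes -> commit (commits=2)
txa3e: no from cobalt -> abort (commits=2)
tx99d: no from pylon -> abort (commits=2)

Answer: 2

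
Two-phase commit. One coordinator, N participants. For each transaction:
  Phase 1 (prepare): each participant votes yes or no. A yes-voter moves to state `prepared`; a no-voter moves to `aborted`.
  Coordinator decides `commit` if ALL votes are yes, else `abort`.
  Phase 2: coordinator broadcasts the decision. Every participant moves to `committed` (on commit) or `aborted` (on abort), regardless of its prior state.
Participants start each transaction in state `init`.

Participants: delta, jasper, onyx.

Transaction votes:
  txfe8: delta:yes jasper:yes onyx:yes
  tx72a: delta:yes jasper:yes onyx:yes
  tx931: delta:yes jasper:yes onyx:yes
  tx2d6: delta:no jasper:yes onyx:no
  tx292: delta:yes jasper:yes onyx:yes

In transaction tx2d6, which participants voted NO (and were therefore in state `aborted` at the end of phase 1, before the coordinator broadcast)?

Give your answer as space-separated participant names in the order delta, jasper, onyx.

Txn tx2d6 phase 1: delta no -> aborted; jasper yes -> prepared; onyx no -> aborted

Answer: delta onyx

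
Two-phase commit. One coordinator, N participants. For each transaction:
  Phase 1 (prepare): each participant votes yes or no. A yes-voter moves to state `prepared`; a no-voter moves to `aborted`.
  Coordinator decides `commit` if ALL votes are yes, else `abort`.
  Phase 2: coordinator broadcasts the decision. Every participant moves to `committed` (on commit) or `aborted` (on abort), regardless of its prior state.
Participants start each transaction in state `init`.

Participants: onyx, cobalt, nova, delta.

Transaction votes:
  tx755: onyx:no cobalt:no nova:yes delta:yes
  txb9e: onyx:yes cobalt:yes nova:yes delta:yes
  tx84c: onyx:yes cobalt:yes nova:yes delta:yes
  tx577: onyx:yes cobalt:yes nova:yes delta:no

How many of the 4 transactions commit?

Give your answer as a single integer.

tx755: no from onyx, cobalt -> abort (commits=0)
txb9e: all yes -> commit (commits=1)
tx84c: all yes -> commit (commits=2)
tx577: no from delta -> abort (commits=2)

Answer: 2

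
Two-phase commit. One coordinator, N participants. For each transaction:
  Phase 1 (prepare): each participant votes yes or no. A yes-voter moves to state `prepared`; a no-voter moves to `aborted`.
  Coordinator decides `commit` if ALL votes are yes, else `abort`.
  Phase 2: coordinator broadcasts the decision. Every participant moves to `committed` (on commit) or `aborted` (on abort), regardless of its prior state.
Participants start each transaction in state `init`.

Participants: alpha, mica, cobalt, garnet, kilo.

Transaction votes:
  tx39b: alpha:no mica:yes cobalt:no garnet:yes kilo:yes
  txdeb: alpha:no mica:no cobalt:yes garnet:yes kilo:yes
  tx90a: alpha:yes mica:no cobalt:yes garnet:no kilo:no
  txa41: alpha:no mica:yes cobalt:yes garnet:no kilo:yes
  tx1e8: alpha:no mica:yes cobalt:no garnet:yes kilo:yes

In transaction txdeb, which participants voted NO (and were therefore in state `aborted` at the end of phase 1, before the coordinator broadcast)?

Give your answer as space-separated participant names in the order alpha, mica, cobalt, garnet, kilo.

Txn txdeb phase 1: alpha no -> aborted; mica no -> aborted; cobalt yes -> prepared; garnet yes -> prepared; kilo yes -> prepared

Answer: alpha mica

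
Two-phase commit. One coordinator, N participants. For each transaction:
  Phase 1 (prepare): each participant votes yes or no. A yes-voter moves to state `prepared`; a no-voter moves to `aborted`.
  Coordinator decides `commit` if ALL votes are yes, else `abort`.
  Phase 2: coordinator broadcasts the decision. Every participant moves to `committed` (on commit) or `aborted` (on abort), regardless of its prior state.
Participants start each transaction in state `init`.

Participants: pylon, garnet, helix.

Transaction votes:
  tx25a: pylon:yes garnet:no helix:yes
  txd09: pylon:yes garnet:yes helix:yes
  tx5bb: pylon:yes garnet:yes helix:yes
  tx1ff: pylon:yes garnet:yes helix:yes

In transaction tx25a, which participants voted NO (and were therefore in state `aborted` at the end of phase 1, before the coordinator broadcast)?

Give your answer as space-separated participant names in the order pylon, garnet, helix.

Txn tx25a phase 1: pylon yes -> prepared; garnet no -> aborted; helix yes -> prepared

Answer: garnet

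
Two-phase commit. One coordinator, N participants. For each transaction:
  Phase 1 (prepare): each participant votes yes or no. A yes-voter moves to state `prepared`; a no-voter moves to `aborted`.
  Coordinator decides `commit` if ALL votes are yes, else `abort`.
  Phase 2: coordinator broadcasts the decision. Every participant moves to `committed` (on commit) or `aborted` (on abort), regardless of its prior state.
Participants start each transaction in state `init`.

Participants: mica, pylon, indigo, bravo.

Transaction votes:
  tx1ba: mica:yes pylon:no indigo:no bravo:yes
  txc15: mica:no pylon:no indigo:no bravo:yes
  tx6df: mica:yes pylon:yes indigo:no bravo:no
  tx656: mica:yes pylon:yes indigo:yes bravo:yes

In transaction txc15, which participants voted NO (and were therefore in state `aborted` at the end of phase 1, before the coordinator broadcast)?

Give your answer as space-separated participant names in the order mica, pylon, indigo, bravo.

Answer: mica pylon indigo

Derivation:
Txn txc15 phase 1: mica no -> aborted; pylon no -> aborted; indigo no -> aborted; bravo yes -> prepared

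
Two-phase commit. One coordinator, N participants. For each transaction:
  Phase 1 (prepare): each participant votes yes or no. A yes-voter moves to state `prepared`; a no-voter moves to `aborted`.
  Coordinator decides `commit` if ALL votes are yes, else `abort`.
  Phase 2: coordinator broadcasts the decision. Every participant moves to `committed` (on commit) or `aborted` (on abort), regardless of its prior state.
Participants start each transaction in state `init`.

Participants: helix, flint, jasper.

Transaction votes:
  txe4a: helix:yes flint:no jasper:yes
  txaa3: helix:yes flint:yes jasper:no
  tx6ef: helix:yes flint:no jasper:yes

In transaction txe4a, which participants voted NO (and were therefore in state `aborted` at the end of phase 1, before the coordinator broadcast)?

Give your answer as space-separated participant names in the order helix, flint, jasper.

Answer: flint

Derivation:
Txn txe4a phase 1: helix yes -> prepared; flint no -> aborted; jasper yes -> prepared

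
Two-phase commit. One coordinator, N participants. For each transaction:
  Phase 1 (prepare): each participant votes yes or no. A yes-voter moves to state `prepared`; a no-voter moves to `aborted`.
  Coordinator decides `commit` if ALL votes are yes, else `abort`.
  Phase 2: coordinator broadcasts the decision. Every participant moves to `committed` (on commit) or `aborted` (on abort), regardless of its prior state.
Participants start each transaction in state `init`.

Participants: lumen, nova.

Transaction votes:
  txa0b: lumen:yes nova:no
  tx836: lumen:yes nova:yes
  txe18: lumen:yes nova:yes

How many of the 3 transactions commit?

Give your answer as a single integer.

Answer: 2

Derivation:
txa0b: no from nova -> abort (commits=0)
tx836: all yes -> commit (commits=1)
txe18: all yes -> commit (commits=2)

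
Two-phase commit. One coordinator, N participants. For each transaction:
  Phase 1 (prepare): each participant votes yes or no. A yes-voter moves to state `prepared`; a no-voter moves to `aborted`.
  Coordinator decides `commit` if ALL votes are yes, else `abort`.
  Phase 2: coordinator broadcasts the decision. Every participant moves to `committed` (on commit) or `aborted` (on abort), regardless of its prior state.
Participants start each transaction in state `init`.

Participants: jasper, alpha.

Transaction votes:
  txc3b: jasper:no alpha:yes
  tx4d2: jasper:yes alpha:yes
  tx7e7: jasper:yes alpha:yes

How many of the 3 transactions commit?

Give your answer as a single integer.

Answer: 2

Derivation:
txc3b: no from jasper -> abort (commits=0)
tx4d2: all yes -> commit (commits=1)
tx7e7: all yes -> commit (commits=2)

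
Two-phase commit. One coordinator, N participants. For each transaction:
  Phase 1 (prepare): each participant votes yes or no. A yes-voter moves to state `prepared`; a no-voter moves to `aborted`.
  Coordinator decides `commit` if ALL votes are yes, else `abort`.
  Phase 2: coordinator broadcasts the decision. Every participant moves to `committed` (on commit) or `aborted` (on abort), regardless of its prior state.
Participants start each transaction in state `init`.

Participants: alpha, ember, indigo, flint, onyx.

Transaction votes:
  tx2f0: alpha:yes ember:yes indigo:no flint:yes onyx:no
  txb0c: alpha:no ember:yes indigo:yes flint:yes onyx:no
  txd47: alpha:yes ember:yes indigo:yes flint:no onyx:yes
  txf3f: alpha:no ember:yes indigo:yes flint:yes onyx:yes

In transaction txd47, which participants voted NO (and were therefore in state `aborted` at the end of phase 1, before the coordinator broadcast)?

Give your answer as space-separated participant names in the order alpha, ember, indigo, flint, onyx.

Answer: flint

Derivation:
Txn txd47 phase 1: alpha yes -> prepared; ember yes -> prepared; indigo yes -> prepared; flint no -> aborted; onyx yes -> prepared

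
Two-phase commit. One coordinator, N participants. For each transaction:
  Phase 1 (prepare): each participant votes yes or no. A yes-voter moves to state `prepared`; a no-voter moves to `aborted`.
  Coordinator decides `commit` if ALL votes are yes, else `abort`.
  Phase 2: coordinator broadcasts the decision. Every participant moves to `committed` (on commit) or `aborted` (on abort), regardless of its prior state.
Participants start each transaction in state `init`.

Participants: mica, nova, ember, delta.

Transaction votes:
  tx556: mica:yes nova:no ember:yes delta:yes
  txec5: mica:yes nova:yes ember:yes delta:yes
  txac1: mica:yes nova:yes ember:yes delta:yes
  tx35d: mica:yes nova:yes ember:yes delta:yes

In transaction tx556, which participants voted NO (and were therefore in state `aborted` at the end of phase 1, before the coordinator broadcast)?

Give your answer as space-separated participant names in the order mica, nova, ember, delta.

Txn tx556 phase 1: mica yes -> prepared; nova no -> aborted; ember yes -> prepared; delta yes -> prepared

Answer: nova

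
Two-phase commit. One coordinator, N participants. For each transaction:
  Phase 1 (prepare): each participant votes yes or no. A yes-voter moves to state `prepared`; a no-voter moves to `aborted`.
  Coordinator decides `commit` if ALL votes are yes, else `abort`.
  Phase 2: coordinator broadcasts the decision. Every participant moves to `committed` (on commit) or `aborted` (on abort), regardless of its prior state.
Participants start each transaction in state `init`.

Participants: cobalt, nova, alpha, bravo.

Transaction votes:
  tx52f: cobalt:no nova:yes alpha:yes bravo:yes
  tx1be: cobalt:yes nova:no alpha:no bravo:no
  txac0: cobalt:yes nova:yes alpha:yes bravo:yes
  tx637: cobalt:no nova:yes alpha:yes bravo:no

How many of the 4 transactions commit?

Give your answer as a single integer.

tx52f: no from cobalt -> abort (commits=0)
tx1be: no from nova, alpha, bravo -> abort (commits=0)
txac0: all yes -> commit (commits=1)
tx637: no from cobalt, bravo -> abort (commits=1)

Answer: 1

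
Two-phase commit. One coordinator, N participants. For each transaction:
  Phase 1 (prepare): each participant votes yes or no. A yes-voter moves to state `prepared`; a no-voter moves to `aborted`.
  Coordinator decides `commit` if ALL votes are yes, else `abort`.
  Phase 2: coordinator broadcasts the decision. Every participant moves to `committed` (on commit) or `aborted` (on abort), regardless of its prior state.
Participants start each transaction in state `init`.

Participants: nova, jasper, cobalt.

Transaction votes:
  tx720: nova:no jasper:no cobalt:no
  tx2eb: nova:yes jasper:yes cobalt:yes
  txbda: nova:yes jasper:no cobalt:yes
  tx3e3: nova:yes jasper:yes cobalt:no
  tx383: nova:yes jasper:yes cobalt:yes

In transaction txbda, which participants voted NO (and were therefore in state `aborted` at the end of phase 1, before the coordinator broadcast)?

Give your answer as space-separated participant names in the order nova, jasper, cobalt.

Answer: jasper

Derivation:
Txn txbda phase 1: nova yes -> prepared; jasper no -> aborted; cobalt yes -> prepared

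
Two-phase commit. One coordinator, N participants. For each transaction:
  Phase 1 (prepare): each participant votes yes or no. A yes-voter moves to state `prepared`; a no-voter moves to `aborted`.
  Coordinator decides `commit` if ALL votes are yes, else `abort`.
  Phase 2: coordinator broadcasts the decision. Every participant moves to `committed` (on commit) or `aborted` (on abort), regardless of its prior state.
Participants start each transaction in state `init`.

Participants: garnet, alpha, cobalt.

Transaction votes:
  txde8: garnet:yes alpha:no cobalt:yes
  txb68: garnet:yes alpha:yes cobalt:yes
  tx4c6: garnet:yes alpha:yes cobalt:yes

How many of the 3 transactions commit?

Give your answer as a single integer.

Answer: 2

Derivation:
txde8: no from alpha -> abort (commits=0)
txb68: all yes -> commit (commits=1)
tx4c6: all yes -> commit (commits=2)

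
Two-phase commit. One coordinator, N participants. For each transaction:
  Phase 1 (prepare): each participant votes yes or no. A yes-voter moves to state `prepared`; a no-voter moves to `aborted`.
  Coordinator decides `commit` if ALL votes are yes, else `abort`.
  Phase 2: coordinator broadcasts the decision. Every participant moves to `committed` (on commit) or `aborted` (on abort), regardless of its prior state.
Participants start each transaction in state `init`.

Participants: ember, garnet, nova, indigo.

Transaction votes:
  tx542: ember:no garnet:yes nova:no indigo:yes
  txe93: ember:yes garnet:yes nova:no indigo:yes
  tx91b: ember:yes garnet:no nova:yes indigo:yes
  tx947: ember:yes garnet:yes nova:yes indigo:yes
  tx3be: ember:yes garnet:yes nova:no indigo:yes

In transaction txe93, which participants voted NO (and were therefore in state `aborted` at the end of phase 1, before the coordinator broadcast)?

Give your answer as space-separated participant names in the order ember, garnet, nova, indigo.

Answer: nova

Derivation:
Txn txe93 phase 1: ember yes -> prepared; garnet yes -> prepared; nova no -> aborted; indigo yes -> prepared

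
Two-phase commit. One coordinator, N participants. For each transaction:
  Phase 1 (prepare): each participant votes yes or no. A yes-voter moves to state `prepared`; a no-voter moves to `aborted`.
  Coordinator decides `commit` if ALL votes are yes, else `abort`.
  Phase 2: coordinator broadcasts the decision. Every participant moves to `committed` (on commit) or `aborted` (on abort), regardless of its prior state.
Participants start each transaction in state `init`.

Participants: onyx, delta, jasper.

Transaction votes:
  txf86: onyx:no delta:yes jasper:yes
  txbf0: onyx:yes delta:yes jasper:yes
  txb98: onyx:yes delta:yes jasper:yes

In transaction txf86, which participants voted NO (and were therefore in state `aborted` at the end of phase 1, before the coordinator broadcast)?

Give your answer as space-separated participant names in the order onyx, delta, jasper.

Txn txf86 phase 1: onyx no -> aborted; delta yes -> prepared; jasper yes -> prepared

Answer: onyx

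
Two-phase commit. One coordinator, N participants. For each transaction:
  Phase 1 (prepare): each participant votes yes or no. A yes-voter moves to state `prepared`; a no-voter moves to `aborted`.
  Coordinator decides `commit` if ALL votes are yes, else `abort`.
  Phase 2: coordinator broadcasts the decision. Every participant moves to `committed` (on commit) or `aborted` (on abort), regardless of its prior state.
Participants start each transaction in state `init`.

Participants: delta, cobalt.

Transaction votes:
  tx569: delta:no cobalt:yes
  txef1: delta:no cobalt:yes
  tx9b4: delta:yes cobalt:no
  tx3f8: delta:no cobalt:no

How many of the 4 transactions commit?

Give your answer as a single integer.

tx569: no from delta -> abort (commits=0)
txef1: no from delta -> abort (commits=0)
tx9b4: no from cobalt -> abort (commits=0)
tx3f8: no from delta, cobalt -> abort (commits=0)

Answer: 0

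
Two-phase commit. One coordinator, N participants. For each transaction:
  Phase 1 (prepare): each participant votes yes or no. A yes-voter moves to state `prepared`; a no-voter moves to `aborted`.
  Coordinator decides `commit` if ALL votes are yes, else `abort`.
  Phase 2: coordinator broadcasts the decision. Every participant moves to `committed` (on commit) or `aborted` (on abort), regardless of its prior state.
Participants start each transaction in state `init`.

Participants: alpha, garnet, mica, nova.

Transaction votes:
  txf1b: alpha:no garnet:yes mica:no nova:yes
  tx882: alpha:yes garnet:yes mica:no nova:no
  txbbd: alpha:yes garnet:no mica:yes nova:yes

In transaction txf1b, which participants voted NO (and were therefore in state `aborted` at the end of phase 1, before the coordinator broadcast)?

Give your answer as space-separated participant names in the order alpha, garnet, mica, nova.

Txn txf1b phase 1: alpha no -> aborted; garnet yes -> prepared; mica no -> aborted; nova yes -> prepared

Answer: alpha mica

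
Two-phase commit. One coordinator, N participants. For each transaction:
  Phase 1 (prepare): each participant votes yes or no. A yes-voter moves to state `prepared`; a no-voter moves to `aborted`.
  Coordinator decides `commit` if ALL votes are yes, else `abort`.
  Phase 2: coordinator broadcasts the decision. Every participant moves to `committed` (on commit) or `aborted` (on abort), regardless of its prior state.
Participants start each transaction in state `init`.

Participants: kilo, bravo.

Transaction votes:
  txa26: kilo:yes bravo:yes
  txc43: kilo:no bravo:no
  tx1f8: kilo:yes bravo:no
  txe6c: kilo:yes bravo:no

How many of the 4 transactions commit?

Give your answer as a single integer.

Answer: 1

Derivation:
txa26: all yes -> commit (commits=1)
txc43: no from kilo, bravo -> abort (commits=1)
tx1f8: no from bravo -> abort (commits=1)
txe6c: no from bravo -> abort (commits=1)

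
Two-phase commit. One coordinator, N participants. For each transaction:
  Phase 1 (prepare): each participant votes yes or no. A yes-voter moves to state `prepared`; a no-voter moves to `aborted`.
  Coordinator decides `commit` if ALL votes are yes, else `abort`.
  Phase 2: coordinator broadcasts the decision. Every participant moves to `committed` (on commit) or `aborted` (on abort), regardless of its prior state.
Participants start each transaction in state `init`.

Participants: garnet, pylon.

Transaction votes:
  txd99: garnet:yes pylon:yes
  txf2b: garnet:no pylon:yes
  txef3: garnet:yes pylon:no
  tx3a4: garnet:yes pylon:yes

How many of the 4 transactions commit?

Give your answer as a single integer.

txd99: all yes -> commit (commits=1)
txf2b: no from garnet -> abort (commits=1)
txef3: no from pylon -> abort (commits=1)
tx3a4: all yes -> commit (commits=2)

Answer: 2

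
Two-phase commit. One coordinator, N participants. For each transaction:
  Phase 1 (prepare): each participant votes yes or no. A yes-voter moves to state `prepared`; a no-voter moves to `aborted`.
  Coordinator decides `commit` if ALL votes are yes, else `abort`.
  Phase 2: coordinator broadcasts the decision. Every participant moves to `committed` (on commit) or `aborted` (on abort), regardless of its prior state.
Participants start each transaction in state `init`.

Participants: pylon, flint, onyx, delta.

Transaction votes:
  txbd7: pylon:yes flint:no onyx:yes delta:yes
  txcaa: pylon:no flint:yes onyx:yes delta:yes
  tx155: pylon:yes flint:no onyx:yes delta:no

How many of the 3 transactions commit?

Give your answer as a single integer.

txbd7: no from flint -> abort (commits=0)
txcaa: no from pylon -> abort (commits=0)
tx155: no from flint, delta -> abort (commits=0)

Answer: 0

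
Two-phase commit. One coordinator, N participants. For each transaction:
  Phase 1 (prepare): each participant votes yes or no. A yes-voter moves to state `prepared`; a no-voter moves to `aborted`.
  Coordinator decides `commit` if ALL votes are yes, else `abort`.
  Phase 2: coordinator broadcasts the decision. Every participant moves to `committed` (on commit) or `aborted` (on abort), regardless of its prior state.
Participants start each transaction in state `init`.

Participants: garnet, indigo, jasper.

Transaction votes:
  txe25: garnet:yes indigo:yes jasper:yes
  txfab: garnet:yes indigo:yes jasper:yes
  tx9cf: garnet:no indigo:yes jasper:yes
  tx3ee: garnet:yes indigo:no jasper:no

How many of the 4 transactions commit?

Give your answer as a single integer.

Answer: 2

Derivation:
txe25: all yes -> commit (commits=1)
txfab: all yes -> commit (commits=2)
tx9cf: no from garnet -> abort (commits=2)
tx3ee: no from indigo, jasper -> abort (commits=2)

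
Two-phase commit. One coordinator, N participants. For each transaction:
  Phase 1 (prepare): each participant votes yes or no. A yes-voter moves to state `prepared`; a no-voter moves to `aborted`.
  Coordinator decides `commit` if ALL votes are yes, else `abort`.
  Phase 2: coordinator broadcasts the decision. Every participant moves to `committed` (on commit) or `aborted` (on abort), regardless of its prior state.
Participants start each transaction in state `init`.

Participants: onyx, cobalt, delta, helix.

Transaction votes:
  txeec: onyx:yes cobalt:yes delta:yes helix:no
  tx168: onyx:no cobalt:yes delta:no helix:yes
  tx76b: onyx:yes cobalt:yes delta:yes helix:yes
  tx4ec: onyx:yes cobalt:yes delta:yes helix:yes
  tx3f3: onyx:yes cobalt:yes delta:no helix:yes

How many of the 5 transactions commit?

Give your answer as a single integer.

Answer: 2

Derivation:
txeec: no from helix -> abort (commits=0)
tx168: no from onyx, delta -> abort (commits=0)
tx76b: all yes -> commit (commits=1)
tx4ec: all yes -> commit (commits=2)
tx3f3: no from delta -> abort (commits=2)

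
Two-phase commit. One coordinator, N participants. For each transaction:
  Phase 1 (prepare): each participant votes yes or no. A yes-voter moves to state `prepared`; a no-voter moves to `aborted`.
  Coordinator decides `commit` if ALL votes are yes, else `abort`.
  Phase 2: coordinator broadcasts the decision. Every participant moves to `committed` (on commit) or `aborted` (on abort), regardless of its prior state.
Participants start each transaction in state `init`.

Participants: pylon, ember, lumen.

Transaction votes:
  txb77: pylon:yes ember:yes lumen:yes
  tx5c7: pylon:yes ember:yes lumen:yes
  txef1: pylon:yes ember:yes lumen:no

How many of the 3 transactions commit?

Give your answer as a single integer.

txb77: all yes -> commit (commits=1)
tx5c7: all yes -> commit (commits=2)
txef1: no from lumen -> abort (commits=2)

Answer: 2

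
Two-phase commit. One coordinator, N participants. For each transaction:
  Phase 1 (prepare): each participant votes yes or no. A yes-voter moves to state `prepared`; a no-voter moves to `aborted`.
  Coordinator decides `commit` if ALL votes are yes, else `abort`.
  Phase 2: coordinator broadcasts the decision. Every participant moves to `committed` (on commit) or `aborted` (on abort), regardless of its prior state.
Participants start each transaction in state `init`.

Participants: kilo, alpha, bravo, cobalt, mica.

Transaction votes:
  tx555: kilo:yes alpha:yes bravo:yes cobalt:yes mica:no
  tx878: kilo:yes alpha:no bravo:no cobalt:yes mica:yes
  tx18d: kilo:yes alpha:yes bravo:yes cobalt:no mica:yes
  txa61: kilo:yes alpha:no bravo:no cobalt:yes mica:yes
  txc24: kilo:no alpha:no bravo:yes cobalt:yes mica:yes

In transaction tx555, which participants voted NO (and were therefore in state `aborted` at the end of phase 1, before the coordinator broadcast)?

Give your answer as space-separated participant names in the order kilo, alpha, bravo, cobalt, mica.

Txn tx555 phase 1: kilo yes -> prepared; alpha yes -> prepared; bravo yes -> prepared; cobalt yes -> prepared; mica no -> aborted

Answer: mica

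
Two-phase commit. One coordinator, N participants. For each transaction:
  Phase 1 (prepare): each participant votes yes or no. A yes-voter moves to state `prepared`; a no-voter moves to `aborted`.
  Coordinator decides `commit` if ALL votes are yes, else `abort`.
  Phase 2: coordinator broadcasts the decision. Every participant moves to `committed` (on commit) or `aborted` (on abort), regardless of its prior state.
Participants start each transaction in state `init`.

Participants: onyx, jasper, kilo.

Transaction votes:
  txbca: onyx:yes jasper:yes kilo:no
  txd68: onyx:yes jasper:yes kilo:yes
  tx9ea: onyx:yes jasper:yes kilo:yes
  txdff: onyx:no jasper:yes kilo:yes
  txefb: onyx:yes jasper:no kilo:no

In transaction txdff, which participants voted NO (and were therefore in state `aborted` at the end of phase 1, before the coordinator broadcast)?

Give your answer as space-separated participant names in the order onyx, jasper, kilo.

Txn txdff phase 1: onyx no -> aborted; jasper yes -> prepared; kilo yes -> prepared

Answer: onyx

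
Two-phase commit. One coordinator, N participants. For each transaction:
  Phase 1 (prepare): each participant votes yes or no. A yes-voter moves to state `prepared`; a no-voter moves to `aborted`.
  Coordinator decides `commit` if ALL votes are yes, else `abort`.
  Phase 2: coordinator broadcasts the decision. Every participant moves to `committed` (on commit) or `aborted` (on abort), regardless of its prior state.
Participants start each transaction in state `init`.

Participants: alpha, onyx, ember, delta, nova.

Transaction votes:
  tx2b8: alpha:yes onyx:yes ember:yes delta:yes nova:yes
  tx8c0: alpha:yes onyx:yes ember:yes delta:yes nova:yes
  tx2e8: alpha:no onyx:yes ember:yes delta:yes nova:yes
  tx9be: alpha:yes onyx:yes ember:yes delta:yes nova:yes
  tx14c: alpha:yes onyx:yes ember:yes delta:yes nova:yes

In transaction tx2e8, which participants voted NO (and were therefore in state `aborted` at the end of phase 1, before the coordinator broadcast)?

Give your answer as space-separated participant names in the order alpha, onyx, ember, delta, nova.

Answer: alpha

Derivation:
Txn tx2e8 phase 1: alpha no -> aborted; onyx yes -> prepared; ember yes -> prepared; delta yes -> prepared; nova yes -> prepared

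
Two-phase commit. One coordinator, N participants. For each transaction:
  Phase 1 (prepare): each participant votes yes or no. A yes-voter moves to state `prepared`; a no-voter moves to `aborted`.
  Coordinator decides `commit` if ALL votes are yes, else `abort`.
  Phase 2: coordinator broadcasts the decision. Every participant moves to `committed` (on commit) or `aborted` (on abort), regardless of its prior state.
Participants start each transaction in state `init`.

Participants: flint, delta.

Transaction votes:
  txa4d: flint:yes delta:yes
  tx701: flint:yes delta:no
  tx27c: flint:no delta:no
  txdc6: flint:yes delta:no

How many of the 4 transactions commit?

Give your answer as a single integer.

txa4d: all yes -> commit (commits=1)
tx701: no from delta -> abort (commits=1)
tx27c: no from flint, delta -> abort (commits=1)
txdc6: no from delta -> abort (commits=1)

Answer: 1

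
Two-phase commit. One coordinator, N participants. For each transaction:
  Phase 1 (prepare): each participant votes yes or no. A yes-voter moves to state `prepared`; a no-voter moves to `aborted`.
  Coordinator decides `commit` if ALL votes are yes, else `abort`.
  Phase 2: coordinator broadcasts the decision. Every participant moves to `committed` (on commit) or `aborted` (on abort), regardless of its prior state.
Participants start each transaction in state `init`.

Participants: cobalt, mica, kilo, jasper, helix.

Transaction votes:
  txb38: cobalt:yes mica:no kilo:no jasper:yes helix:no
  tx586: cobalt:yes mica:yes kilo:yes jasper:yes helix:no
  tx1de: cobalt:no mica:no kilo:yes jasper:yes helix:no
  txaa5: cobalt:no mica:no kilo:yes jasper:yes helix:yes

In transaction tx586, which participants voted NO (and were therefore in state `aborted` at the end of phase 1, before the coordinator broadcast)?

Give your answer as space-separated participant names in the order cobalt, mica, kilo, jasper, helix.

Txn tx586 phase 1: cobalt yes -> prepared; mica yes -> prepared; kilo yes -> prepared; jasper yes -> prepared; helix no -> aborted

Answer: helix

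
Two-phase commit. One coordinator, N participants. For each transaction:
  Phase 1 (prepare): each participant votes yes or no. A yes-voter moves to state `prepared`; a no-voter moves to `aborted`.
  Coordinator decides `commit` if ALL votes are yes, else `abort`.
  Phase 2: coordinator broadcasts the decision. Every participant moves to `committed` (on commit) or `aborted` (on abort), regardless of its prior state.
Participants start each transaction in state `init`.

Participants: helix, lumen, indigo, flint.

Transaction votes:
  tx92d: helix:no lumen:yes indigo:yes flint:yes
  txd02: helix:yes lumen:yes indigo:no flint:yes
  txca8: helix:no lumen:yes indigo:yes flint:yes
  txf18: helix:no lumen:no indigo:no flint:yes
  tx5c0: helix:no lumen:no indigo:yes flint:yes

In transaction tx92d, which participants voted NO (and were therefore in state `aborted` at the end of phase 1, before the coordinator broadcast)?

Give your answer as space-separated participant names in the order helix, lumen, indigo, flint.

Txn tx92d phase 1: helix no -> aborted; lumen yes -> prepared; indigo yes -> prepared; flint yes -> prepared

Answer: helix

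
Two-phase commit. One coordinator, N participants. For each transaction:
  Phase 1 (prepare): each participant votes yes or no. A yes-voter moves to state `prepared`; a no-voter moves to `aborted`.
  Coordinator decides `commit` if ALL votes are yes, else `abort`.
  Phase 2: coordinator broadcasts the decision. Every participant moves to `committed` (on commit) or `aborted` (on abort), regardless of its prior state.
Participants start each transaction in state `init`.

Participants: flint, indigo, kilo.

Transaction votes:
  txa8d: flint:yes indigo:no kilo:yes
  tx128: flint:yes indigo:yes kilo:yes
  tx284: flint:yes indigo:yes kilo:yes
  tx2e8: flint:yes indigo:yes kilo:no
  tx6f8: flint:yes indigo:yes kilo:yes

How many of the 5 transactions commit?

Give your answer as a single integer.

txa8d: no from indigo -> abort (commits=0)
tx128: all yes -> commit (commits=1)
tx284: all yes -> commit (commits=2)
tx2e8: no from kilo -> abort (commits=2)
tx6f8: all yes -> commit (commits=3)

Answer: 3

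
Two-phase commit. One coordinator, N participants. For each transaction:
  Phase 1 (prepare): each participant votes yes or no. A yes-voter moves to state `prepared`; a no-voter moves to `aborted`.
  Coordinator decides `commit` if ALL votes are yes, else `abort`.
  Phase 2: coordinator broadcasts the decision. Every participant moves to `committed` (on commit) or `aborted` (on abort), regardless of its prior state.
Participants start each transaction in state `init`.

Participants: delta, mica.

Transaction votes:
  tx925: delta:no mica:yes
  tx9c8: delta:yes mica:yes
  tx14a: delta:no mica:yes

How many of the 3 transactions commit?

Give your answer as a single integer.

Answer: 1

Derivation:
tx925: no from delta -> abort (commits=0)
tx9c8: all yes -> commit (commits=1)
tx14a: no from delta -> abort (commits=1)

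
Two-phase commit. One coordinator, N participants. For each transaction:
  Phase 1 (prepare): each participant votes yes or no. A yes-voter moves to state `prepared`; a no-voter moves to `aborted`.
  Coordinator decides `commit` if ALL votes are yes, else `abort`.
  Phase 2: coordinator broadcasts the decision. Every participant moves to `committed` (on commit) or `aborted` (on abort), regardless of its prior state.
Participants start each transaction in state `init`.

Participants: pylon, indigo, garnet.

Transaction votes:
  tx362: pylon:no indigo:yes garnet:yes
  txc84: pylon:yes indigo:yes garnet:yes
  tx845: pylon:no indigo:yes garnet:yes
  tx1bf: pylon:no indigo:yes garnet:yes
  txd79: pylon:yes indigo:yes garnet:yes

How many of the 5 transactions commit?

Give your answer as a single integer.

Answer: 2

Derivation:
tx362: no from pylon -> abort (commits=0)
txc84: all yes -> commit (commits=1)
tx845: no from pylon -> abort (commits=1)
tx1bf: no from pylon -> abort (commits=1)
txd79: all yes -> commit (commits=2)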